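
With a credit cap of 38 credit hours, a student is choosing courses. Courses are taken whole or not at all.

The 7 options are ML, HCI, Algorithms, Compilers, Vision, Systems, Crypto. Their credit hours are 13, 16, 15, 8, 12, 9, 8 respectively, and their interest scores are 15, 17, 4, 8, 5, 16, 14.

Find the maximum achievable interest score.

Take ML, Compilers, Systems, and Crypto: credit hours 13 + 8 + 9 + 8 = 38 ≤ 38, interest score 15 + 8 + 16 + 14 = 53.
No other feasible combination does better.

53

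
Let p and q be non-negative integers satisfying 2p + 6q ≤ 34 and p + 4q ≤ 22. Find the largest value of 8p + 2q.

(p,q)=(17,0): 2·17+6·0=34≤34, 1·17+4·0=17≤22, objective 136.
(p,q)=(16,0): 2·16+6·0=32≤34, 1·16+4·0=16≤22, objective 128.
The best lattice point is (17,0), giving 136.

136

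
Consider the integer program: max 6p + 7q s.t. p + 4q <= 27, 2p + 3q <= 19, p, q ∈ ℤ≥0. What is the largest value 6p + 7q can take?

(p,q)=(8,1): 1·8+4·1=12≤27, 2·8+3·1=19≤19, objective 55.
(p,q)=(9,0): 1·9+4·0=9≤27, 2·9+3·0=18≤19, objective 54.
(p,q)=(7,1): 1·7+4·1=11≤27, 2·7+3·1=17≤19, objective 49.
No feasible integer point exceeds 55.

55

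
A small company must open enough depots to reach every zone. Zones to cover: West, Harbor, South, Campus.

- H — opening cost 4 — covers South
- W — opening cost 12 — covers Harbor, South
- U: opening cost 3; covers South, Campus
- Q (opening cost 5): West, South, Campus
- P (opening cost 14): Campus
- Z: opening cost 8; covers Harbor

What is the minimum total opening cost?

13

The greedy cost-per-new-zone heuristic would pick U, Q, and Z for 16, but a cheaper cover exists.
Choose Q and Z: together they cover West, Harbor, South, Campus — every zone.
Total opening cost: 5 + 8 = 13.
No cover costs less than 13.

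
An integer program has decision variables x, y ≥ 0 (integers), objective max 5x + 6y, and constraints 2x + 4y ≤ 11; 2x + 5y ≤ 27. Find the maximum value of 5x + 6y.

The continuous relaxation peaks at (5.5, 0) with value 27.50; rounding to a feasible lattice point costs some objective.
(x,y)=(5,0): 2·5+4·0=10≤11, 2·5+5·0=10≤27, objective 25.
(x,y)=(4,0): 2·4+4·0=8≤11, 2·4+5·0=8≤27, objective 20.
No feasible integer point exceeds 25.

25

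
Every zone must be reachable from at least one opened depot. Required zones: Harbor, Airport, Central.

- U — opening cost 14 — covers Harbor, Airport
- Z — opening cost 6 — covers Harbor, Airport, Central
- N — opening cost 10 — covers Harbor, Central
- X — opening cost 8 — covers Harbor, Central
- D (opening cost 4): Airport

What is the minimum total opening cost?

6

Z alone covers Harbor, Airport, Central — every zone.
Total opening cost: 6.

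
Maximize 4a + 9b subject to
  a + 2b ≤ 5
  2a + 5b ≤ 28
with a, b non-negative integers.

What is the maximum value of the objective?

The continuous relaxation peaks at (0, 2.5) with value 22.50; rounding to a feasible lattice point costs some objective.
(a,b)=(1,2): 1·1+2·2=5≤5, 2·1+5·2=12≤28, objective 22.
(a,b)=(0,2): 1·0+2·2=4≤5, 2·0+5·2=10≤28, objective 18.
(a,b)=(2,1): 1·2+2·1=4≤5, 2·2+5·1=9≤28, objective 17.
No feasible integer point exceeds 22.

22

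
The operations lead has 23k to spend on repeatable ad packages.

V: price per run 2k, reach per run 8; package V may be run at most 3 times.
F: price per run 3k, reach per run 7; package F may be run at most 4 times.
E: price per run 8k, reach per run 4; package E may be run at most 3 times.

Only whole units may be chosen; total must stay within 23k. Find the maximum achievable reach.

52

3×V, 3×F, and 1×E: price 23 ≤ 23, reach 3·8 + 3·7 + 1·4 = 49.
3×V and 4×F: price 18 ≤ 23, reach 3·8 + 4·7 = 52.
Best is 52.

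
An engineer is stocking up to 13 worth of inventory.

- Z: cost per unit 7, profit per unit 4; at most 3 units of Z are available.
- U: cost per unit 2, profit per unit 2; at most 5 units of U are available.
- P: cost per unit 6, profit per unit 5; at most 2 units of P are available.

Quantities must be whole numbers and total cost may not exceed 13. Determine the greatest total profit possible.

11

U has the best ratio (2/2); taking only U gives at most 5×2 = 10 (stopped by the supply cap of 5).
Mixing does better — 3×U and 1×P: cost 12 ≤ 13, profit 3·2 + 1·5 = 11.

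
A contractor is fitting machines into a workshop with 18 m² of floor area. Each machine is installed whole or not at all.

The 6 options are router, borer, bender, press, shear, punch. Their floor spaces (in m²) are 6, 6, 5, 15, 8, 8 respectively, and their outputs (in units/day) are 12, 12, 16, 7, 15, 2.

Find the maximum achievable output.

40

bender + shear: floor space 5 + 8 = 13 ≤ 18, output 16 + 15 = 31.
router + bender: floor space 6 + 5 = 11 ≤ 18, output 12 + 16 = 28.
router + borer + bender: floor space 6 + 6 + 5 = 17 ≤ 18, output 12 + 12 + 16 = 40.
Best is router, borer, and bender with total output 40.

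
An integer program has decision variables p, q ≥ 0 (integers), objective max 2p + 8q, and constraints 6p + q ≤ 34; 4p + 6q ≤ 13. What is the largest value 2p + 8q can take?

16

(p,q)=(0,2): 6·0+1·2=2≤34, 4·0+6·2=12≤13, objective 16.
(p,q)=(1,1): 6·1+1·1=7≤34, 4·1+6·1=10≤13, objective 10.
(p,q)=(0,1): 6·0+1·1=1≤34, 4·0+6·1=6≤13, objective 8.
No feasible integer point exceeds 16.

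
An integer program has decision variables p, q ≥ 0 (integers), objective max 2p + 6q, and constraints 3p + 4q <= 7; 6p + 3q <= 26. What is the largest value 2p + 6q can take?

8

Relaxing integrality, the LP optimum is 10.50 at (p,q) = (0, 1.75), which is not an integer point.
(p,q)=(1,1): 3·1+4·1=7≤7, 6·1+3·1=9≤26, objective 8.
(p,q)=(0,1): 3·0+4·1=4≤7, 6·0+3·1=3≤26, objective 6.
(p,q)=(2,0): 3·2+4·0=6≤7, 6·2+3·0=12≤26, objective 4.
Maximum is 8 at (p,q)=(1,1).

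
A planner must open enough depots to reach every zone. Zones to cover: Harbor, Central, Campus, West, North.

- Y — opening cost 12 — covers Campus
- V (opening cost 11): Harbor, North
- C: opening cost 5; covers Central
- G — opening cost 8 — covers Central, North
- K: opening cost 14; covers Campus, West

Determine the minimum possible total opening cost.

30

The greedy cost-per-new-zone heuristic would pick G, K, and V for 33, but a cheaper cover exists.
Choose V, C, and K: together they cover Harbor, Central, Campus, West, North — every zone.
Total opening cost: 11 + 5 + 14 = 30.
No cover costs less than 30.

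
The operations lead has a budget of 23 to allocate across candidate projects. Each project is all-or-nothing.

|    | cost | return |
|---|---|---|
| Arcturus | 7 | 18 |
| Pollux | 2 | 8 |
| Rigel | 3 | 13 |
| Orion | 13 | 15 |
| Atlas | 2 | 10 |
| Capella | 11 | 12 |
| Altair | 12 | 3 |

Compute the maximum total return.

Arcturus + Rigel + Atlas + Capella: cost 7 + 3 + 2 + 11 = 23 ≤ 23, return 18 + 13 + 10 + 12 = 53.
Arcturus + Pollux + Rigel + Capella: cost 7 + 2 + 3 + 11 = 23 ≤ 23, return 18 + 8 + 13 + 12 = 51.
Best is Arcturus, Rigel, Atlas, and Capella with total return 53.

53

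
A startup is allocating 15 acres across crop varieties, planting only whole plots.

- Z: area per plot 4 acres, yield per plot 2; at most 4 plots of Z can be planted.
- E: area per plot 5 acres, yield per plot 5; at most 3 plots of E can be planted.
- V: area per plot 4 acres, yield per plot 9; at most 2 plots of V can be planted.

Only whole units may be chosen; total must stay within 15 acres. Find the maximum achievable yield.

23

V has the best ratio (9/4); taking only V gives at most 2×9 = 18 (stopped by the supply cap of 2).
Mixing does better — 1×E and 2×V: area 13 ≤ 15, yield 1·5 + 2·9 = 23.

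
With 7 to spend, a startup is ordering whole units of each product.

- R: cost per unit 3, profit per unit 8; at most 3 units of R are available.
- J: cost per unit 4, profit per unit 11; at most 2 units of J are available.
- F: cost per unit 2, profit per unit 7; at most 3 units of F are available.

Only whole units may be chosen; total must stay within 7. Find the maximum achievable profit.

F has the best ratio (7/2); taking only F gives at most 3×7 = 21 (stopped by the cost limit).
Mixing does better — 1×R and 2×F: cost 7 ≤ 7, profit 1·8 + 2·7 = 22.

22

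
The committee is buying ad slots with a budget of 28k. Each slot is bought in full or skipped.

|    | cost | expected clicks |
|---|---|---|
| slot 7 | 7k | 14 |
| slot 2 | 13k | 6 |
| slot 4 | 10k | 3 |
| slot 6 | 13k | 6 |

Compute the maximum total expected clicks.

Allowing fractional choices, the relaxed optimum would be about 23.7, but ad slots are indivisible.
slot 7 + slot 2: cost 7 + 13 = 20 ≤ 28, expected clicks 14 + 6 = 20.
slot 7 + slot 6: cost 7 + 13 = 20 ≤ 28, expected clicks 14 + 6 = 20.
The maximum expected clicks is 20; one optimal choice is slot 7 and slot 2.

20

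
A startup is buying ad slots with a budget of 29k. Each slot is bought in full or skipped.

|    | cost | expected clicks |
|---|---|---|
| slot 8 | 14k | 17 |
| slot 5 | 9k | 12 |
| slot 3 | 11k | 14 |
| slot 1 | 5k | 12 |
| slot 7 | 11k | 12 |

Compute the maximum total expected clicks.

41

slot 5 + slot 3 + slot 1: cost 9 + 11 + 5 = 25 ≤ 29, expected clicks 12 + 14 + 12 = 38.
slot 8 + slot 5 + slot 1: cost 14 + 9 + 5 = 28 ≤ 29, expected clicks 17 + 12 + 12 = 41.
Best is slot 8, slot 5, and slot 1 with total expected clicks 41.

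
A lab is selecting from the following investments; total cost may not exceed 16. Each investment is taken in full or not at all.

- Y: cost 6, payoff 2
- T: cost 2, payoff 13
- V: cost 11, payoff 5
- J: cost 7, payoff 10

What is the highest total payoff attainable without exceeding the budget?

25

Allowing fractional choices, the relaxed optimum would be about 26.2, but investments are indivisible.
T + J: cost 2 + 7 = 9 ≤ 16, payoff 13 + 10 = 23.
Y + T + J: cost 6 + 2 + 7 = 15 ≤ 16, payoff 2 + 13 + 10 = 25.
T + V: cost 2 + 11 = 13 ≤ 16, payoff 13 + 5 = 18.
Best is Y, T, and J with total payoff 25.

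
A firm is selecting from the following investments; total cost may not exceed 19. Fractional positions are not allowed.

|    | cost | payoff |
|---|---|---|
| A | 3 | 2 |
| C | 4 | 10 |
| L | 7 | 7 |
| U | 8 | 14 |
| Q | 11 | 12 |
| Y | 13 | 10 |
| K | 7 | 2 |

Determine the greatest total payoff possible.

31

U + Q: cost 8 + 11 = 19 ≤ 19, payoff 14 + 12 = 26.
A + C + U: cost 3 + 4 + 8 = 15 ≤ 19, payoff 2 + 10 + 14 = 26.
C + L + U: cost 4 + 7 + 8 = 19 ≤ 19, payoff 10 + 7 + 14 = 31.
Best is C, L, and U with total payoff 31.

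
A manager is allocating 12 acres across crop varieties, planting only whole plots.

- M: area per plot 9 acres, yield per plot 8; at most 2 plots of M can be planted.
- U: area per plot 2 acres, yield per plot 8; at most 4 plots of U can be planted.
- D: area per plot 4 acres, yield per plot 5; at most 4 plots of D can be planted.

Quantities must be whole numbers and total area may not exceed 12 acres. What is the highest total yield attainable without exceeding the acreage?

U has the best ratio (8/2); taking only U gives at most 4×8 = 32 (stopped by the supply cap of 4).
Mixing does better — 4×U and 1×D: area 12 ≤ 12, yield 4·8 + 1·5 = 37.

37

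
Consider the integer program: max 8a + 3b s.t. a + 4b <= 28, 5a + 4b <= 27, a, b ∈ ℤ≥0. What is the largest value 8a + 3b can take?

(a,b)=(5,0): 1·5+4·0=5≤28, 5·5+4·0=25≤27, objective 40.
(a,b)=(4,1): 1·4+4·1=8≤28, 5·4+4·1=24≤27, objective 35.
(a,b)=(4,0): 1·4+4·0=4≤28, 5·4+4·0=20≤27, objective 32.
The best lattice point is (5,0), giving 40.

40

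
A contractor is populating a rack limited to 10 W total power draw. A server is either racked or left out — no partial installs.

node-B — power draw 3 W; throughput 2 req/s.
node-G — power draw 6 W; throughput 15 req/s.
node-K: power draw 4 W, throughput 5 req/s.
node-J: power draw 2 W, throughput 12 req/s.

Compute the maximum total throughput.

This is an integer program with binary decision variables.
Allowing fractional choices, the relaxed optimum would be about 29.5, but servers are indivisible.
node-B + node-K + node-J: power draw 3 + 4 + 2 = 9 ≤ 10, throughput 2 + 5 + 12 = 19.
node-G + node-K: power draw 6 + 4 = 10 ≤ 10, throughput 15 + 5 = 20.
node-G + node-J: power draw 6 + 2 = 8 ≤ 10, throughput 15 + 12 = 27.
Best is node-G and node-J with total throughput 27.

27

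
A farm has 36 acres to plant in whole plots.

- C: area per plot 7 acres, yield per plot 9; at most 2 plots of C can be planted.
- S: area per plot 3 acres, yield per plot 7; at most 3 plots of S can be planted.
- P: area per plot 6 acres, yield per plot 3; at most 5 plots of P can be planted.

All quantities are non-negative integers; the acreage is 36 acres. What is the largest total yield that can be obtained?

2×C, 3×S, and 1×P: area 29 ≤ 36, yield 2·9 + 3·7 + 1·3 = 42.
2×C, 3×S, and 2×P: area 35 ≤ 36, yield 2·9 + 3·7 + 2·3 = 45.
Best is 45.

45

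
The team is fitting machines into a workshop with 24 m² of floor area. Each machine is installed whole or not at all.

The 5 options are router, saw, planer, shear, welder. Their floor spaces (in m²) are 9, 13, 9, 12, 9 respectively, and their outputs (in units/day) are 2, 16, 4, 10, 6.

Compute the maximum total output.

22

Allowing fractional choices, the relaxed optimum would be about 25.2, but machines are indivisible.
saw + welder: floor space 13 + 9 = 22 ≤ 24, output 16 + 6 = 22.
saw + planer: floor space 13 + 9 = 22 ≤ 24, output 16 + 4 = 20.
router + saw: floor space 9 + 13 = 22 ≤ 24, output 2 + 16 = 18.
Best is saw and welder with total output 22.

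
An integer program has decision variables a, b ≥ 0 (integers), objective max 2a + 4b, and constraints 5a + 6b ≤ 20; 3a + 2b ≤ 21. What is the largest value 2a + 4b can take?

(a,b)=(0,3) is feasible, giving 12.
(a,b)=(1,2) is feasible, giving 10.
(a,b)=(0,2) is feasible, giving 8.
Maximum is 12 at (a,b)=(0,3).

12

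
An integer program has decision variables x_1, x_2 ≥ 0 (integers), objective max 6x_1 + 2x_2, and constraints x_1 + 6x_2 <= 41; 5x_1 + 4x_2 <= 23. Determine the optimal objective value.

24

The continuous relaxation peaks at (4.6, 0) with value 27.60; rounding to a feasible lattice point costs some objective.
(x_1,x_2)=(4,0) is feasible, giving 24.
(x_1,x_2)=(3,1) is feasible, giving 20.
Maximum is 24 at (x_1,x_2)=(4,0).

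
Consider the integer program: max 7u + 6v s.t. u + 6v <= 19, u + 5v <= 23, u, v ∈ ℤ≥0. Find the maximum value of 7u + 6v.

(u,v)=(19,0): 1·19+6·0=19≤19, 1·19+5·0=19≤23, objective 133.
(u,v)=(18,0): 1·18+6·0=18≤19, 1·18+5·0=18≤23, objective 126.
No feasible integer point exceeds 133.

133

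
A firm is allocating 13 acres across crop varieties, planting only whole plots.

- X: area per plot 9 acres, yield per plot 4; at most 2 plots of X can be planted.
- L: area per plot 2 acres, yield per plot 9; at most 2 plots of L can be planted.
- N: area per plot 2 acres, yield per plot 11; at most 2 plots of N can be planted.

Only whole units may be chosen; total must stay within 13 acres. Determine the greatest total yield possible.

40

N has the best ratio (11/2); taking only N gives at most 2×11 = 22 (stopped by the supply cap of 2).
Mixing does better — 2×L and 2×N: area 8 ≤ 13, yield 2·9 + 2·11 = 40.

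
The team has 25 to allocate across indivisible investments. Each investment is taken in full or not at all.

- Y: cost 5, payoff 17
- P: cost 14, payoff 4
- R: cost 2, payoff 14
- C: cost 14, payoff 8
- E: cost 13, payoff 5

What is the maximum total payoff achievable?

39

Y + R + E: cost 5 + 2 + 13 = 20 ≤ 25, payoff 17 + 14 + 5 = 36.
Y + R + C: cost 5 + 2 + 14 = 21 ≤ 25, payoff 17 + 14 + 8 = 39.
Best is Y, R, and C with total payoff 39.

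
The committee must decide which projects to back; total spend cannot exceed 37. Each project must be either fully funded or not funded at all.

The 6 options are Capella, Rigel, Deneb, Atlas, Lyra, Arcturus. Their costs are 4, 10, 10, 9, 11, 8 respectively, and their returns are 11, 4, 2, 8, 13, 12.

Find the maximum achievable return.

This is a 0-1 knapsack instance.
Allowing fractional choices, the relaxed optimum would be about 46.0, but projects are indivisible.
Capella + Atlas + Lyra + Arcturus: cost 4 + 9 + 11 + 8 = 32 ≤ 37, return 11 + 8 + 13 + 12 = 44.
Capella + Rigel + Lyra + Arcturus: cost 4 + 10 + 11 + 8 = 33 ≤ 37, return 11 + 4 + 13 + 12 = 40.
Best is Capella, Atlas, Lyra, and Arcturus with total return 44.

44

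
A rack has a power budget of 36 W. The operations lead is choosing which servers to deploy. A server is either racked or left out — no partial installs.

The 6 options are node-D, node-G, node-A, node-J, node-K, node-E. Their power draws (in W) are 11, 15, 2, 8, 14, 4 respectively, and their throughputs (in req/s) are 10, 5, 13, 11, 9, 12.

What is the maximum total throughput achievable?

46

node-D + node-A + node-J + node-E: power draw 11 + 2 + 8 + 4 = 25 ≤ 36, throughput 10 + 13 + 11 + 12 = 46.
node-A + node-J + node-K + node-E: power draw 2 + 8 + 14 + 4 = 28 ≤ 36, throughput 13 + 11 + 9 + 12 = 45.
Best is node-D, node-A, node-J, and node-E with total throughput 46.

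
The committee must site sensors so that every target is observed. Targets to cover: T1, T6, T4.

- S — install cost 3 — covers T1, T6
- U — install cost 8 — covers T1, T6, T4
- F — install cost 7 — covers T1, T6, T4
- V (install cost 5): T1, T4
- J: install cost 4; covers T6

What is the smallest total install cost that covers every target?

This is an integer covering problem.
The greedy cost-per-new-target heuristic would pick S and V for 8, but a cheaper cover exists.
F alone covers T1, T6, T4 — every target.
Total install cost: 7.
No cover costs less than 7.

7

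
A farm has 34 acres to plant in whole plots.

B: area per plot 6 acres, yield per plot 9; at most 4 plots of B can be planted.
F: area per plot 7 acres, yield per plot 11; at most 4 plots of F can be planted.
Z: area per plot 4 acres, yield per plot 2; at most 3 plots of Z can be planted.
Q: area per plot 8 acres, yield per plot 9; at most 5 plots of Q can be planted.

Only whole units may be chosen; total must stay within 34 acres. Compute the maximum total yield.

53

This is a bounded integer knapsack.
Take 1×B and 4×F: area 34 ≤ 34, yield 1·9 + 4·11 = 53.
F has the best ratio (11/7) and is taken to its limit of 4; remaining capacity is filled optimally with the others.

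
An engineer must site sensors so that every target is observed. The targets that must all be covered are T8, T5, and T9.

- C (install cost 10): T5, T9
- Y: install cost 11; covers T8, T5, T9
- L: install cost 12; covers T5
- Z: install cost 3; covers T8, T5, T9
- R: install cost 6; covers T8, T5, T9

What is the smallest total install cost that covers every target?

Z alone covers T8, T5, T9 — every target.
Total install cost: 3.
No cover costs less than 3.

3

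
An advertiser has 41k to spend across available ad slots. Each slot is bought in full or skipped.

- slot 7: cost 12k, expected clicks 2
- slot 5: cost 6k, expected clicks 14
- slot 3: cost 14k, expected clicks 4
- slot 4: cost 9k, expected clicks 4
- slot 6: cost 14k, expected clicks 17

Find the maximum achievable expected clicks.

Treat it as a binary knapsack problem.
Allowing fractional choices, the relaxed optimum would be about 38.4, but ad slots are indivisible.
slot 5 + slot 3 + slot 6: cost 6 + 14 + 14 = 34 ≤ 41, expected clicks 14 + 4 + 17 = 35.
slot 5 + slot 4 + slot 6: cost 6 + 9 + 14 = 29 ≤ 41, expected clicks 14 + 4 + 17 = 35.
slot 7 + slot 5 + slot 4 + slot 6: cost 12 + 6 + 9 + 14 = 41 ≤ 41, expected clicks 2 + 14 + 4 + 17 = 37.
Best is slot 7, slot 5, slot 4, and slot 6 with total expected clicks 37.

37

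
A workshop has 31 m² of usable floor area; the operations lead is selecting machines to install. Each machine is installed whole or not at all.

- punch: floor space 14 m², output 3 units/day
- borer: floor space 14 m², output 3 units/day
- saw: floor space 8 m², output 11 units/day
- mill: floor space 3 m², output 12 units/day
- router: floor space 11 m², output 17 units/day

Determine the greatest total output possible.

40

Allowing fractional choices, the relaxed optimum would be about 41.9, but machines are indivisible.
saw + mill + router: floor space 8 + 3 + 11 = 22 ≤ 31, output 11 + 12 + 17 = 40.
punch + mill + router: floor space 14 + 3 + 11 = 28 ≤ 31, output 3 + 12 + 17 = 32.
Best is saw, mill, and router with total output 40.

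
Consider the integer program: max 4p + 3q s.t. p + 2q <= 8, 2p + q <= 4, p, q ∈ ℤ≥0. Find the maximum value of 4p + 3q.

(p,q)=(0,4): 1·0+2·4=8≤8, 2·0+1·4=4≤4, objective 12.
(p,q)=(0,3): 1·0+2·3=6≤8, 2·0+1·3=3≤4, objective 9.
No feasible integer point exceeds 12.

12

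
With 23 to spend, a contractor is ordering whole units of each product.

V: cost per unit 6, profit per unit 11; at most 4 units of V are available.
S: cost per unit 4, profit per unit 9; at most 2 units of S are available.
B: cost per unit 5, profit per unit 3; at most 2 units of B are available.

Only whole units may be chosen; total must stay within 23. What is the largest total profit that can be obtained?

42

3×V and 1×S: cost 22 ≤ 23, profit 3·11 + 1·9 = 42.
2×V and 2×S: cost 20 ≤ 23, profit 2·11 + 2·9 = 40.
Best is 42.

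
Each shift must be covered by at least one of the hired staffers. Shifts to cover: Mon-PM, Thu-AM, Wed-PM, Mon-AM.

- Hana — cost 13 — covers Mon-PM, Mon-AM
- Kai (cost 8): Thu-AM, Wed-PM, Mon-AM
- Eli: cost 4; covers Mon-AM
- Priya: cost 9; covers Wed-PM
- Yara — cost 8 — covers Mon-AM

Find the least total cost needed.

21

Choose Hana and Kai: together they cover Mon-PM, Thu-AM, Wed-PM, Mon-AM — every shift.
Total cost: 13 + 8 = 21.
No cover costs less than 21.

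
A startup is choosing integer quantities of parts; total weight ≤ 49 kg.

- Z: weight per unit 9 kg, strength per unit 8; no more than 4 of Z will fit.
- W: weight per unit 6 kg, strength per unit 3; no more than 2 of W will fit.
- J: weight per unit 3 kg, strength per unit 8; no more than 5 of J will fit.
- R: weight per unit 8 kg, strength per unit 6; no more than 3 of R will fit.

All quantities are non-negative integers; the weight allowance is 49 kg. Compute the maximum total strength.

This is a bounded integer knapsack.
Take 2×Z, 5×J, and 2×R: weight 49 ≤ 49, strength 2·8 + 5·8 + 2·6 = 68.
J has the best ratio (8/3) and is taken to its limit of 5; remaining capacity is filled optimally with the others.

68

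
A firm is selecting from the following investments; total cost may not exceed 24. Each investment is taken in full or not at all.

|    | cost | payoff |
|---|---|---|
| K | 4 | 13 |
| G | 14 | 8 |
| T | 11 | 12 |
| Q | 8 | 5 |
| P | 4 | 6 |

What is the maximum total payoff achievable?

31

Allowing fractional choices, the relaxed optimum would be about 34.1, but investments are indivisible.
K + T + Q: cost 4 + 11 + 8 = 23 ≤ 24, payoff 13 + 12 + 5 = 30.
K + T + P: cost 4 + 11 + 4 = 19 ≤ 24, payoff 13 + 12 + 6 = 31.
Best is K, T, and P with total payoff 31.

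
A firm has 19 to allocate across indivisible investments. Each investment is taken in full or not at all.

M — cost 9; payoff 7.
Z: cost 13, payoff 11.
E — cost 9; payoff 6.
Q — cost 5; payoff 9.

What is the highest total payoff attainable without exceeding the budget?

20

Allowing fractional choices, the relaxed optimum would be about 20.8, but investments are indivisible.
M + Q: cost 9 + 5 = 14 ≤ 19, payoff 7 + 9 = 16.
E + Q: cost 9 + 5 = 14 ≤ 19, payoff 6 + 9 = 15.
Z + Q: cost 13 + 5 = 18 ≤ 19, payoff 11 + 9 = 20.
Best is Z and Q with total payoff 20.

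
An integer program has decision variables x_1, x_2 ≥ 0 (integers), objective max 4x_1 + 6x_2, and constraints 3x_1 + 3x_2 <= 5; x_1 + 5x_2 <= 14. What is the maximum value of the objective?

6

The continuous relaxation peaks at (0, 1.67) with value 10.00; rounding to a feasible lattice point costs some objective.
(x_1,x_2)=(0,1) is feasible, giving 6.
(x_1,x_2)=(1,0) is feasible, giving 4.
(x_1,x_2)=(0,0) is feasible, giving 0.
The best lattice point is (0,1), giving 6.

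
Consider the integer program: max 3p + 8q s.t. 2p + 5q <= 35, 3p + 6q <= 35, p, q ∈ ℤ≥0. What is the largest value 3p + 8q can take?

Relaxing integrality, the LP optimum is 46.67 at (p,q) = (0, 5.83), which is not an integer point.
(p,q)=(1,5): 2·1+5·5=27≤35, 3·1+6·5=33≤35, objective 43.
(p,q)=(0,5): 2·0+5·5=25≤35, 3·0+6·5=30≤35, objective 40.
(p,q)=(2,4): 2·2+5·4=24≤35, 3·2+6·4=30≤35, objective 38.
The best lattice point is (1,5), giving 43.

43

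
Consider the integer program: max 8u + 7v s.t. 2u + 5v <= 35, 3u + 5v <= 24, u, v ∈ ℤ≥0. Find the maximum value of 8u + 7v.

(u,v)=(8,0): 2·8+5·0=16≤35, 3·8+5·0=24≤24, objective 64.
(u,v)=(7,0): 2·7+5·0=14≤35, 3·7+5·0=21≤24, objective 56.
Maximum is 64 at (u,v)=(8,0).

64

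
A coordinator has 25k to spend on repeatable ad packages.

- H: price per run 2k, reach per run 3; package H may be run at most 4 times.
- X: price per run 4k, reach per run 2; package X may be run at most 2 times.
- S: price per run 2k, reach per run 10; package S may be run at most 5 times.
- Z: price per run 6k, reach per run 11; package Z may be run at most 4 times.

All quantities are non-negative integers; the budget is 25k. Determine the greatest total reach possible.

This is a bounded integer knapsack.
4×H, 5×S, and 1×Z: price 24 ≤ 25, reach 4·3 + 5·10 + 1·11 = 73.
1×H, 5×S, and 2×Z: price 24 ≤ 25, reach 1·3 + 5·10 + 2·11 = 75.
Best is 75.

75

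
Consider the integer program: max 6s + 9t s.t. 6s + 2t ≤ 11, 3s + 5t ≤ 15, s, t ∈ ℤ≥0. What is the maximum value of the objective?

The continuous relaxation peaks at (1.04, 2.38) with value 27.62; rounding to a feasible lattice point costs some objective.
(s,t)=(0,3): 6·0+2·3=6≤11, 3·0+5·3=15≤15, objective 27.
(s,t)=(1,2): 6·1+2·2=10≤11, 3·1+5·2=13≤15, objective 24.
(s,t)=(0,2): 6·0+2·2=4≤11, 3·0+5·2=10≤15, objective 18.
Maximum is 27 at (s,t)=(0,3).

27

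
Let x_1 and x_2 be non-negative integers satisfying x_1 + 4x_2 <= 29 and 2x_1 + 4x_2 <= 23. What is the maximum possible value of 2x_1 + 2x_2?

22

The continuous relaxation peaks at (11.5, 0) with value 23.00; rounding to a feasible lattice point costs some objective.
(x_1,x_2)=(11,0): 1·11+4·0=11≤29, 2·11+4·0=22≤23, objective 22.
(x_1,x_2)=(10,0): 1·10+4·0=10≤29, 2·10+4·0=20≤23, objective 20.
No feasible integer point exceeds 22.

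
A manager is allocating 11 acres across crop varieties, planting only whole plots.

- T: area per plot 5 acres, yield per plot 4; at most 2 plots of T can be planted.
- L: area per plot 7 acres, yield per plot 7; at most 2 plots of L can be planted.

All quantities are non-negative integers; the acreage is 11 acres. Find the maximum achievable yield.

8

1×L: area 7 ≤ 11, yield 1·7 = 7.
2×T: area 10 ≤ 11, yield 2·4 = 8.
Best is 8.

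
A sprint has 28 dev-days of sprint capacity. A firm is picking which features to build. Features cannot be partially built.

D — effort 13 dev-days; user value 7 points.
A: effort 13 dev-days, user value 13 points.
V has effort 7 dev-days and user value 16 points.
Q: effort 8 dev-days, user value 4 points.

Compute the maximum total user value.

This is an integer program with binary decision variables.
Take A, V, and Q: effort 13 + 7 + 8 = 28 ≤ 28, user value 13 + 16 + 4 = 33.
No other feasible combination does better.

33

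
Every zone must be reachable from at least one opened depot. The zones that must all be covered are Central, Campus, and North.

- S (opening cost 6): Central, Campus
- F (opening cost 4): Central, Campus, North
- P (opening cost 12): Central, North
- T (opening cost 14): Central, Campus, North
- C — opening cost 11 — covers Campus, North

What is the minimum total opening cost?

F alone covers Central, Campus, North — every zone.
Total opening cost: 4.
No cover costs less than 4.

4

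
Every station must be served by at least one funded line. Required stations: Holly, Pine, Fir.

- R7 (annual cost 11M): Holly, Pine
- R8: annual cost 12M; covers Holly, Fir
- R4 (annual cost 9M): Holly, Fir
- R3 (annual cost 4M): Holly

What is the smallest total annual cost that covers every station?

20

Choose R7 and R4: together they cover Holly, Pine, Fir — every station.
Total annual cost: 11 + 9 = 20.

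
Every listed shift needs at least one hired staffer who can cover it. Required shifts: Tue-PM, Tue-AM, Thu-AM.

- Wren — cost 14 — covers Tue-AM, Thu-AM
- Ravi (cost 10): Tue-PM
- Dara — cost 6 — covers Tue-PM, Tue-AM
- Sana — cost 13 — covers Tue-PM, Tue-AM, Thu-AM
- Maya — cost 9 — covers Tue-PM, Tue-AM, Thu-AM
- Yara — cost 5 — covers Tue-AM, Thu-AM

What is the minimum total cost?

9

This is a weighted set-cover instance.
The greedy cost-per-new-shift heuristic would pick Yara and Dara for 11, but a cheaper cover exists.
Maya alone covers Tue-PM, Tue-AM, Thu-AM — every shift.
Total cost: 9.
No cover costs less than 9.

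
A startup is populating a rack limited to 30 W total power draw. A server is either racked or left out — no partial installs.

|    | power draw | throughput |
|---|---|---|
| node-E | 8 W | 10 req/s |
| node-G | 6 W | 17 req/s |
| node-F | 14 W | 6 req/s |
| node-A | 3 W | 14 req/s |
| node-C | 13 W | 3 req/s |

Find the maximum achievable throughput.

44

Allowing fractional choices, the relaxed optimum would be about 46.6, but servers are indivisible.
node-E + node-G + node-A: power draw 8 + 6 + 3 = 17 ≤ 30, throughput 10 + 17 + 14 = 41.
node-G + node-F + node-A: power draw 6 + 14 + 3 = 23 ≤ 30, throughput 17 + 6 + 14 = 37.
node-E + node-G + node-A + node-C: power draw 8 + 6 + 3 + 13 = 30 ≤ 30, throughput 10 + 17 + 14 + 3 = 44.
Best is node-E, node-G, node-A, and node-C with total throughput 44.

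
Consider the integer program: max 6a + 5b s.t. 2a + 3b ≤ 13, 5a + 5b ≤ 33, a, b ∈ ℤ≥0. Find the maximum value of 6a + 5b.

36

The continuous relaxation peaks at (6.5, 0) with value 39.00; rounding to a feasible lattice point costs some objective.
(a,b)=(6,0): 2·6+3·0=12≤13, 5·6+5·0=30≤33, objective 36.
(a,b)=(5,1): 2·5+3·1=13≤13, 5·5+5·1=30≤33, objective 35.
(a,b)=(5,0): 2·5+3·0=10≤13, 5·5+5·0=25≤33, objective 30.
Maximum is 36 at (a,b)=(6,0).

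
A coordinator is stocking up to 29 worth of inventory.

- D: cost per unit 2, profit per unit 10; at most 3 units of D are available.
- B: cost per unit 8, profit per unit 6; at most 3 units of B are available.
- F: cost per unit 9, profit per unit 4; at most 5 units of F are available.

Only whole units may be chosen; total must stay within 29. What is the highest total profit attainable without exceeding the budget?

42

D has the best ratio (10/2); taking only D gives at most 3×10 = 30 (stopped by the supply cap of 3).
Mixing does better — 3×D and 2×B: cost 22 ≤ 29, profit 3·10 + 2·6 = 42.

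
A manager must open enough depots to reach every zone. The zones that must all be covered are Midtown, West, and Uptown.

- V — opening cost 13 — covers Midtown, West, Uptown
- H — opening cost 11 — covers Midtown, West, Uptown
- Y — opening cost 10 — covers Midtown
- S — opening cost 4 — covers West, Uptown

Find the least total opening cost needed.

This is a weighted set-cover instance.
H alone covers Midtown, West, Uptown — every zone.
Total opening cost: 11.

11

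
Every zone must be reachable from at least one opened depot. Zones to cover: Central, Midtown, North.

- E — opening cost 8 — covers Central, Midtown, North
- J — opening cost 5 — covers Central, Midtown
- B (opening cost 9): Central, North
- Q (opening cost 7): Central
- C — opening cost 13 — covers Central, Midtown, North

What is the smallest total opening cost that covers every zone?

This is a weighted set-cover instance.
The greedy cost-per-new-zone heuristic would pick J and E for 13, but a cheaper cover exists.
E alone covers Central, Midtown, North — every zone.
Total opening cost: 8.
No cover costs less than 8.

8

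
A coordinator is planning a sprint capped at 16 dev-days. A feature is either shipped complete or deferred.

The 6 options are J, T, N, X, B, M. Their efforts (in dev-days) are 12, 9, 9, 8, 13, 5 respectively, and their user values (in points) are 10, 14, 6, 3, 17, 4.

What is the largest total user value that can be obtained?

Take T and M: effort 9 + 5 = 14 ≤ 16, user value 14 + 4 = 18.
No other feasible combination does better.

18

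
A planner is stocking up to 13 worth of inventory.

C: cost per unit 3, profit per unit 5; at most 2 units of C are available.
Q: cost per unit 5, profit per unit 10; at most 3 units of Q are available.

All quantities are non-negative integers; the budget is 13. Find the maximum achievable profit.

Q has the best ratio (10/5); taking only Q gives at most 2×10 = 20 (stopped by the cost limit).
Mixing does better — 1×C and 2×Q: cost 13 ≤ 13, profit 1·5 + 2·10 = 25.

25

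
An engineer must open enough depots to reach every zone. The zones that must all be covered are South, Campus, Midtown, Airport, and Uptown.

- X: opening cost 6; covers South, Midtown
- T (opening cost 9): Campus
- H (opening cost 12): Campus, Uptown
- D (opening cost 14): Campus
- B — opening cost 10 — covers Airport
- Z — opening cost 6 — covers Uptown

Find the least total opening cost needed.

28

Choose X, H, and B: together they cover South, Campus, Midtown, Airport, Uptown — every zone.
Total opening cost: 6 + 12 + 10 = 28.
No cover costs less than 28.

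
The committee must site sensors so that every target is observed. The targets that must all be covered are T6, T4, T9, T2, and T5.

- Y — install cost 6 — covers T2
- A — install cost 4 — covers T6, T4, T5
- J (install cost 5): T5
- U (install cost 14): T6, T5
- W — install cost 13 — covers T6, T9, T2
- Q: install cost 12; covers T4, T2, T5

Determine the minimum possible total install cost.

The greedy cost-per-new-target heuristic would pick A, Y, and W for 23, but a cheaper cover exists.
Choose A and W: together they cover T6, T4, T9, T2, T5 — every target.
Total install cost: 4 + 13 = 17.
No cover costs less than 17.

17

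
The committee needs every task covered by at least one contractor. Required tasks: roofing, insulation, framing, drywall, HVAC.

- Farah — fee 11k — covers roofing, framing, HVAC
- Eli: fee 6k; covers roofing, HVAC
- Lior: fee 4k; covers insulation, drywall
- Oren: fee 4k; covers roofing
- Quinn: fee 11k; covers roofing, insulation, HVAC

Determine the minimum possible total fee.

15

Choose Farah and Lior: together they cover roofing, insulation, framing, drywall, HVAC — every task.
Total fee: 11 + 4 = 15.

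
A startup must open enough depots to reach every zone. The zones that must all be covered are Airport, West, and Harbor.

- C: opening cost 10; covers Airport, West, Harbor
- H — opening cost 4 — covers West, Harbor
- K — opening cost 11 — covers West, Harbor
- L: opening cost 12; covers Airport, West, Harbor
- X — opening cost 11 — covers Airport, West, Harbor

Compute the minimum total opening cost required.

The greedy cost-per-new-zone heuristic would pick H and C for 14, but a cheaper cover exists.
C alone covers Airport, West, Harbor — every zone.
Total opening cost: 10.
No cover costs less than 10.

10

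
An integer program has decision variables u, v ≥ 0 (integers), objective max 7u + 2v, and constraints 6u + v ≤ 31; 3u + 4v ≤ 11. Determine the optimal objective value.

(u,v)=(3,0): 6·3+1·0=18≤31, 3·3+4·0=9≤11, objective 21.
(u,v)=(2,1): 6·2+1·1=13≤31, 3·2+4·1=10≤11, objective 16.
(u,v)=(2,0): 6·2+1·0=12≤31, 3·2+4·0=6≤11, objective 14.
The best lattice point is (3,0), giving 21.

21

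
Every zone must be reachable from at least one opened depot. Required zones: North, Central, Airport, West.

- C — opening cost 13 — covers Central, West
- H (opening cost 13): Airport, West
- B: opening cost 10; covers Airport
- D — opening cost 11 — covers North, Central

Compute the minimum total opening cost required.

24

This is an integer covering problem.
Choose H and D: together they cover North, Central, Airport, West — every zone.
Total opening cost: 13 + 11 = 24.
No cover costs less than 24.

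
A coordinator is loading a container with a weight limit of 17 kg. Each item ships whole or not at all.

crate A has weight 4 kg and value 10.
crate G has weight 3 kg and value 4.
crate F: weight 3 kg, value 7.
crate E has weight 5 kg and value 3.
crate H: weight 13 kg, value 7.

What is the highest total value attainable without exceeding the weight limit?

Take crate A, crate G, crate F, and crate E: weight 4 + 3 + 3 + 5 = 15 ≤ 17, value 10 + 4 + 7 + 3 = 24.
No other feasible combination does better.

24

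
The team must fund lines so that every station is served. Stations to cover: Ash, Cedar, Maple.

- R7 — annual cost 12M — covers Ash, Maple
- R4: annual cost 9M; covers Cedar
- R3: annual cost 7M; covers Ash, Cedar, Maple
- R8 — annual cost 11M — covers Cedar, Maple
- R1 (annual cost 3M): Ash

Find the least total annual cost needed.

R3 alone covers Ash, Cedar, Maple — every station.
Total annual cost: 7.
No cover costs less than 7.

7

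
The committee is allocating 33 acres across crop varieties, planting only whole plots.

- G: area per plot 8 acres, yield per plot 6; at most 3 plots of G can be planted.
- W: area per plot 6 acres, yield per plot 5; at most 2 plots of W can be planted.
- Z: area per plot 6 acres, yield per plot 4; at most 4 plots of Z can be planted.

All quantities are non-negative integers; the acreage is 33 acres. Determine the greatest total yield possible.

24

W has the best ratio (5/6); taking only W gives at most 2×5 = 10 (stopped by the supply cap of 2).
Mixing does better — 1×G, 2×W, and 2×Z: area 32 ≤ 33, yield 1·6 + 2·5 + 2·4 = 24.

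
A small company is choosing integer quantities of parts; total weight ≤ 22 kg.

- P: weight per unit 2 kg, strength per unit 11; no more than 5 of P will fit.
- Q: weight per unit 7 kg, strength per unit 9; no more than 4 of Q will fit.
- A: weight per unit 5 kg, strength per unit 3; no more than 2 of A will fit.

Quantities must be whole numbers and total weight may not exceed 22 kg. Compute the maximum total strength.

67

P has the best ratio (11/2); taking only P gives at most 5×11 = 55 (stopped by the supply cap of 5).
Mixing does better — 5×P, 1×Q, and 1×A: weight 22 ≤ 22, strength 5·11 + 1·9 + 1·3 = 67.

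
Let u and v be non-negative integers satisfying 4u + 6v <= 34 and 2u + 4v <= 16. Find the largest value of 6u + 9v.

(u,v)=(8,0) is feasible, giving 48.
(u,v)=(7,0) is feasible, giving 42.
The best lattice point is (8,0), giving 48.

48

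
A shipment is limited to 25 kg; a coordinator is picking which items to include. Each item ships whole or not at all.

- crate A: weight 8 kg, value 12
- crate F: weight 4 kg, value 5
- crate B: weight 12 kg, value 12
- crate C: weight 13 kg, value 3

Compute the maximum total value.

29

This is an integer program with binary decision variables.
Take crate A, crate F, and crate B: weight 8 + 4 + 12 = 24 ≤ 25, value 12 + 5 + 12 = 29.
No other feasible combination does better.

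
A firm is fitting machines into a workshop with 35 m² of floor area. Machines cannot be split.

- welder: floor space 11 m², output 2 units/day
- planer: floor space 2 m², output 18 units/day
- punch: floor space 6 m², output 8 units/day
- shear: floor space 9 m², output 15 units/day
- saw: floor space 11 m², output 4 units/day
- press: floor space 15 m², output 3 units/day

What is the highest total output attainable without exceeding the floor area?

planer + punch + shear + saw: floor space 2 + 6 + 9 + 11 = 28 ≤ 35, output 18 + 8 + 15 + 4 = 45.
planer + punch + shear + press: floor space 2 + 6 + 9 + 15 = 32 ≤ 35, output 18 + 8 + 15 + 3 = 44.
Best is planer, punch, shear, and saw with total output 45.

45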